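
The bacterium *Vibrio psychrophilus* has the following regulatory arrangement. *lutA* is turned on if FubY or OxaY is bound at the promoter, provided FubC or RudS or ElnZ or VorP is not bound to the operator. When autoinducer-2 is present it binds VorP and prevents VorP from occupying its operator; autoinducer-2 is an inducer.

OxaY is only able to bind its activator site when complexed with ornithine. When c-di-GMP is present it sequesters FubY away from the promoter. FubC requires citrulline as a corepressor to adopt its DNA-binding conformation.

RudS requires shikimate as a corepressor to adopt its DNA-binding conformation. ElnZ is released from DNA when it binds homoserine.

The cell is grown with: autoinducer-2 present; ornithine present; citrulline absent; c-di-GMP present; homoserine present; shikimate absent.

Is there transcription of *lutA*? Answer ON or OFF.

ON

c-di-GMP is present, so FubY is inactive.
Citrulline is absent, so FubC is inactive.
Ornithine is present, so OxaY is active.
Shikimate is absent, so RudS is inactive.
Homoserine is present, so ElnZ is inactive.
Autoinducer-2 is present, so VorP is inactive.
Activator OxaY is present, so *lutA* is transcribed.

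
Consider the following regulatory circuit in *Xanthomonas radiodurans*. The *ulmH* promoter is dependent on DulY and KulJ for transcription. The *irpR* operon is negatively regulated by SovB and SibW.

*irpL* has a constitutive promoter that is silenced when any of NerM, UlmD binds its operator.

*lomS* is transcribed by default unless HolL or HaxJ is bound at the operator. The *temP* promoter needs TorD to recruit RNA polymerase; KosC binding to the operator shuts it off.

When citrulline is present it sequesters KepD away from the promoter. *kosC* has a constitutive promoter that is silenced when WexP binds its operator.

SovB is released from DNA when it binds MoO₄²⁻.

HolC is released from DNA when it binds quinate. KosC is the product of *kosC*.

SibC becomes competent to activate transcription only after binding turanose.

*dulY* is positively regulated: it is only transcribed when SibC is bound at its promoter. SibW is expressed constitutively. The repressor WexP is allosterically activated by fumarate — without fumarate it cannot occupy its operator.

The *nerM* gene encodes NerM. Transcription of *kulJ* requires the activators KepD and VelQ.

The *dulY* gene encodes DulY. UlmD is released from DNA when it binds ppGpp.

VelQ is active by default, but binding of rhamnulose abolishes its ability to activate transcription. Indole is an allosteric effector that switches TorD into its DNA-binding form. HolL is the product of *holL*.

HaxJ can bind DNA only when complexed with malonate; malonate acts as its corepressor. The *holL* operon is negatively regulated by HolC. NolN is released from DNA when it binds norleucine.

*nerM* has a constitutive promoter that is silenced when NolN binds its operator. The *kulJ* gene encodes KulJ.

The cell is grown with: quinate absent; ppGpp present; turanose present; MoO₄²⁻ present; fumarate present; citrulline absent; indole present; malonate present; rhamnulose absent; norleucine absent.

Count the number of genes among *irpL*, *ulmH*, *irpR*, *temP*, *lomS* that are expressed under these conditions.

3

Norleucine is absent, so NolN is active.
With repressor NolN bound, *nerM* is not transcribed.
So NerM is not produced.
ppGpp is present, so UlmD is inactive.
With no repressor bound, *irpL* is transcribed.
→ *irpL* is ON.
Turanose is present, so SibC is active.
No repressor is bound and SibC is active, so *dulY* is transcribed.
So DulY is produced and active.
Citrulline is absent, so KepD is active.
Rhamnulose is absent, so VelQ is active.
No repressor is bound and KepD and VelQ are active, so *kulJ* is transcribed.
So KulJ is produced and active.
No repressor is bound and DulY and KulJ are active, so *ulmH* is transcribed.
→ *ulmH* is ON.
MoO₄²⁻ is present, so SovB is inactive.
SibW is produced constitutively and is active.
With repressor SibW bound, *irpR* is not transcribed.
→ *irpR* is OFF.
Fumarate is present, so WexP is active.
With repressor WexP bound, *kosC* is not transcribed.
So KosC is not produced.
Indole is present, so TorD is active.
No repressor is bound and TorD is active, so *temP* is transcribed.
→ *temP* is ON.
Quinate is absent, so HolC is active.
With repressor HolC bound, *holL* is not transcribed.
So HolL is not produced.
Malonate is present, so HaxJ is active.
With repressor HaxJ bound, *lomS* is not transcribed.
→ *lomS* is OFF.
3 of the 5 genes are transcribed.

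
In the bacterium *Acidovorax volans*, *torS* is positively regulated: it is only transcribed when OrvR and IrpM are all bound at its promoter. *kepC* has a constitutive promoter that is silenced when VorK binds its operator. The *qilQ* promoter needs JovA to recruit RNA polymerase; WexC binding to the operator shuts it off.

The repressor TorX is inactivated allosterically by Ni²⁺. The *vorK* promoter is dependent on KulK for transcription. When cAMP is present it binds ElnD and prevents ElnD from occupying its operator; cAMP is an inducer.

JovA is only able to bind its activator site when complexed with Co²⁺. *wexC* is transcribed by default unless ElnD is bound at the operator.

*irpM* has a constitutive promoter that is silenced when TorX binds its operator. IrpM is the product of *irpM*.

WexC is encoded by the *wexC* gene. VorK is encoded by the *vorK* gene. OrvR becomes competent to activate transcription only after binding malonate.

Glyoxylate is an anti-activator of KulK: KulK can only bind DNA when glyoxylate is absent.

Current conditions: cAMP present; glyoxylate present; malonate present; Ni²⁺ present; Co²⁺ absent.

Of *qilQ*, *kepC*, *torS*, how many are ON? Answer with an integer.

cAMP is present, so ElnD is inactive.
With no repressor bound, *wexC* is transcribed.
So WexC is produced and active.
Co²⁺ is absent, so JovA is inactive.
With repressor WexC bound, *qilQ* is not transcribed.
→ *qilQ* is OFF.
Glyoxylate is present, so KulK is inactive.
Required activator KulK is absent, so *vorK* is not transcribed.
So VorK is not produced.
With no repressor bound, *kepC* is transcribed.
→ *kepC* is ON.
Malonate is present, so OrvR is active.
Ni²⁺ is present, so TorX is inactive.
With no repressor bound, *irpM* is transcribed.
So IrpM is produced and active.
No repressor is bound and OrvR and IrpM are active, so *torS* is transcribed.
→ *torS* is ON.
2 of the 3 genes are transcribed.

2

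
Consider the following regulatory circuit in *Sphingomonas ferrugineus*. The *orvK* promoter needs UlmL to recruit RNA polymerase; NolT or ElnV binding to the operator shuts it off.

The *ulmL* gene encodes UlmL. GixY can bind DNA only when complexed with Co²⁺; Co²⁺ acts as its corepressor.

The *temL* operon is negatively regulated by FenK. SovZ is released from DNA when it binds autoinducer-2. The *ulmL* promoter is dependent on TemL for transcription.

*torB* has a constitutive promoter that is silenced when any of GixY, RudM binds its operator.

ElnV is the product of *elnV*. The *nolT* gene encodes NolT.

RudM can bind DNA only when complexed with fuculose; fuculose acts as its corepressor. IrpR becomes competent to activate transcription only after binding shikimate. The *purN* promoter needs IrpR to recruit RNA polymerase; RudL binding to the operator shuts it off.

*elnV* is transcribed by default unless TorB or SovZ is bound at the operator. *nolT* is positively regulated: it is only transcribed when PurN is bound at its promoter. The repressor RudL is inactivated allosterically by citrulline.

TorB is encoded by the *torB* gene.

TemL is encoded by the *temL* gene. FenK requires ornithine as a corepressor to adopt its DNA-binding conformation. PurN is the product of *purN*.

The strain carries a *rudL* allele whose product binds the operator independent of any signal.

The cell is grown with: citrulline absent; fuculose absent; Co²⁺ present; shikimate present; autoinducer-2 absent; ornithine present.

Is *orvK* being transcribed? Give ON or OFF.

RudL is constitutively active in this strain.
Shikimate is present, so IrpR is active.
With repressor RudL bound, *purN* is not transcribed.
So PurN is not produced.
Required activator PurN is absent, so *nolT* is not transcribed.
So NolT is not produced.
Co²⁺ is present, so GixY is active.
Fuculose is absent, so RudM is inactive.
With repressor GixY bound, *torB* is not transcribed.
So TorB is not produced.
Autoinducer-2 is absent, so SovZ is active.
With repressor SovZ bound, *elnV* is not transcribed.
So ElnV is not produced.
Ornithine is present, so FenK is active.
With repressor FenK bound, *temL* is not transcribed.
So TemL is not produced.
Required activator TemL is absent, so *ulmL* is not transcribed.
So UlmL is not produced.
Required activator UlmL is absent, so *orvK* is not transcribed.

OFF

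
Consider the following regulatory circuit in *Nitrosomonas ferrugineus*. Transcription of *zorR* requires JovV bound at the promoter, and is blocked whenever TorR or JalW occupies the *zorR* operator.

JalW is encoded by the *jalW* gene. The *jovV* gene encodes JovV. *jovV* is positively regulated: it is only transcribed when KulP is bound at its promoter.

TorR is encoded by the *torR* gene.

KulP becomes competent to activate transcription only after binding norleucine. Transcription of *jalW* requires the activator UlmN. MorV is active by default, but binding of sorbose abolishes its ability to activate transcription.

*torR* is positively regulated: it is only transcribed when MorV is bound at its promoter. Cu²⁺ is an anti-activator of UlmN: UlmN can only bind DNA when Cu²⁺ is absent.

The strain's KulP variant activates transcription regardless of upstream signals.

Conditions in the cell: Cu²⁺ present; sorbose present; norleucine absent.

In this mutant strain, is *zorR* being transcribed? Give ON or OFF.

Sorbose is present, so MorV is inactive.
Required activator MorV is absent, so *torR* is not transcribed.
So TorR is not produced.
KulP is constitutively active in this strain.
No repressor is bound and KulP is active, so *jovV* is transcribed.
So JovV is produced and active.
Cu²⁺ is present, so UlmN is inactive.
Required activator UlmN is absent, so *jalW* is not transcribed.
So JalW is not produced.
No repressor is bound and JovV is active, so *zorR* is transcribed.

ON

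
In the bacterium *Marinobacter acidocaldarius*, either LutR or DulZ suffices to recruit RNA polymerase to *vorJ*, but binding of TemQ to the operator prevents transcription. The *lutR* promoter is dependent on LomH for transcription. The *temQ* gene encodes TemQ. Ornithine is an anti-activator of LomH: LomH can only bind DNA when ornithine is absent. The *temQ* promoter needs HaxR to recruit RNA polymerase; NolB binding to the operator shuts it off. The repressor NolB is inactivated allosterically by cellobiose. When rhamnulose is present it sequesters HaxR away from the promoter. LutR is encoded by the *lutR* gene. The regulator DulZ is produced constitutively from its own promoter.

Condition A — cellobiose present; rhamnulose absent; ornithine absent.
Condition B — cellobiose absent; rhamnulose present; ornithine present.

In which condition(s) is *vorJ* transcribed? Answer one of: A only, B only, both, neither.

B only

Condition A:
Cellobiose is present, so NolB is inactive.
Rhamnulose is absent, so HaxR is active.
No repressor is bound and HaxR is active, so *temQ* is transcribed.
So TemQ is produced and active.
Ornithine is absent, so LomH is active.
No repressor is bound and LomH is active, so *lutR* is transcribed.
So LutR is produced and active.
DulZ is produced constitutively and is active.
With repressor TemQ bound, *vorJ* is not transcribed.
→ *vorJ* is OFF in A.
Condition B:
Cellobiose is absent, so NolB is active.
Rhamnulose is present, so HaxR is inactive.
With repressor NolB bound, *temQ* is not transcribed.
So TemQ is not produced.
Ornithine is present, so LomH is inactive.
Required activator LomH is absent, so *lutR* is not transcribed.
So LutR is not produced.
DulZ is produced constitutively and is active.
Activator DulZ is present, so *vorJ* is transcribed.
→ *vorJ* is ON in B.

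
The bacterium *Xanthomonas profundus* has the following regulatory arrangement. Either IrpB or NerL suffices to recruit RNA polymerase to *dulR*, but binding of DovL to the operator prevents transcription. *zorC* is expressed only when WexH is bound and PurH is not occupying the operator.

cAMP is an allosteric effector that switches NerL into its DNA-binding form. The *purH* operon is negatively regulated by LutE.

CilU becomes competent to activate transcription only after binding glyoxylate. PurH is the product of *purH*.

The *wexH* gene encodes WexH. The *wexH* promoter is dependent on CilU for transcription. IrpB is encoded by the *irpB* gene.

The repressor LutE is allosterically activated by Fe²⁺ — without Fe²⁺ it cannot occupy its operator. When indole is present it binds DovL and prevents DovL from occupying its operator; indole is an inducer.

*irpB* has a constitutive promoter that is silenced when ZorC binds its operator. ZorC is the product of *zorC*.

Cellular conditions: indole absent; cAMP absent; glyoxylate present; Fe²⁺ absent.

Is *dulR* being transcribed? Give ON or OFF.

OFF

Fe²⁺ is absent, so LutE is inactive.
With no repressor bound, *purH* is transcribed.
So PurH is produced and active.
Glyoxylate is present, so CilU is active.
No repressor is bound and CilU is active, so *wexH* is transcribed.
So WexH is produced and active.
With repressor PurH bound, *zorC* is not transcribed.
So ZorC is not produced.
With no repressor bound, *irpB* is transcribed.
So IrpB is produced and active.
cAMP is absent, so NerL is inactive.
Indole is absent, so DovL is active.
With repressor DovL bound, *dulR* is not transcribed.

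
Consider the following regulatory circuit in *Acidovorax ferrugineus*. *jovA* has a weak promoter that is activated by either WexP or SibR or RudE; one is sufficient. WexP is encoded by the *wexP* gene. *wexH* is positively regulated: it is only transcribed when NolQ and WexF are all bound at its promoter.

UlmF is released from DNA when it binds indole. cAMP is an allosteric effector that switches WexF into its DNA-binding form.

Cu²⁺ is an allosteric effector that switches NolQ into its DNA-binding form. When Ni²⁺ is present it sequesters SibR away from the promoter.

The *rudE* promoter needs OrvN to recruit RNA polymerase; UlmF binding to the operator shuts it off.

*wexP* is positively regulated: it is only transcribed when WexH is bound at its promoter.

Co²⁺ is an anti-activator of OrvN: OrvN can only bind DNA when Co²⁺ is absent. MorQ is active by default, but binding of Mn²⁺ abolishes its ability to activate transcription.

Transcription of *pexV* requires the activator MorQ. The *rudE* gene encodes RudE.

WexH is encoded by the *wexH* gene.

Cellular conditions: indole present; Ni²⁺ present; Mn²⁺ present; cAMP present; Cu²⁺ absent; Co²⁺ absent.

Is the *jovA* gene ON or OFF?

Cu²⁺ is absent, so NolQ is inactive.
cAMP is present, so WexF is active.
Required activator NolQ is absent, so *wexH* is not transcribed.
So WexH is not produced.
Required activator WexH is absent, so *wexP* is not transcribed.
So WexP is not produced.
Ni²⁺ is present, so SibR is inactive.
Co²⁺ is absent, so OrvN is active.
Indole is present, so UlmF is inactive.
No repressor is bound and OrvN is active, so *rudE* is transcribed.
So RudE is produced and active.
Activator RudE is present, so *jovA* is transcribed.

ON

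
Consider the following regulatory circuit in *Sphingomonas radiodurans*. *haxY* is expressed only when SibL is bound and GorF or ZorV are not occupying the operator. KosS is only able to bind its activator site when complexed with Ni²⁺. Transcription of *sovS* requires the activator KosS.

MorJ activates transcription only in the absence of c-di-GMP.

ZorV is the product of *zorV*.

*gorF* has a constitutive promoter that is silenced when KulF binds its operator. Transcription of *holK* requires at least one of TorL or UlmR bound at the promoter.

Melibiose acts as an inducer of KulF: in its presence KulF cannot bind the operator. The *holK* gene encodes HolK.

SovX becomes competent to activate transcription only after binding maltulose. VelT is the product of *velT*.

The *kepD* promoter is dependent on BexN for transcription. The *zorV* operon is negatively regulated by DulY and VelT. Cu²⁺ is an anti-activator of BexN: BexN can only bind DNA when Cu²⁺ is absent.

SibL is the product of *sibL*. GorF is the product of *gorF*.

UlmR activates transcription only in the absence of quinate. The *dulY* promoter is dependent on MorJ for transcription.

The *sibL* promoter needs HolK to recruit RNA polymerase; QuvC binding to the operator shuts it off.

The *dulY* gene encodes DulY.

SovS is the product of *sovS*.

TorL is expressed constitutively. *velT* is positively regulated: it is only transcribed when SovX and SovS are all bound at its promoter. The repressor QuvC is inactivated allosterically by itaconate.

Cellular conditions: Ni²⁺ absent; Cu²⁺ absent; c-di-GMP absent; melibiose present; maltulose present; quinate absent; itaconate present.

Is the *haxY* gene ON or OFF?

OFF

Melibiose is present, so KulF is inactive.
With no repressor bound, *gorF* is transcribed.
So GorF is produced and active.
TorL is produced constitutively and is active.
Quinate is absent, so UlmR is active.
Activator TorL is present, so *holK* is transcribed.
So HolK is produced and active.
Itaconate is present, so QuvC is inactive.
No repressor is bound and HolK is active, so *sibL* is transcribed.
So SibL is produced and active.
c-di-GMP is absent, so MorJ is active.
No repressor is bound and MorJ is active, so *dulY* is transcribed.
So DulY is produced and active.
Maltulose is present, so SovX is active.
Ni²⁺ is absent, so KosS is inactive.
Required activator KosS is absent, so *sovS* is not transcribed.
So SovS is not produced.
Required activator SovS is absent, so *velT* is not transcribed.
So VelT is not produced.
With repressor DulY bound, *zorV* is not transcribed.
So ZorV is not produced.
With repressor GorF bound, *haxY* is not transcribed.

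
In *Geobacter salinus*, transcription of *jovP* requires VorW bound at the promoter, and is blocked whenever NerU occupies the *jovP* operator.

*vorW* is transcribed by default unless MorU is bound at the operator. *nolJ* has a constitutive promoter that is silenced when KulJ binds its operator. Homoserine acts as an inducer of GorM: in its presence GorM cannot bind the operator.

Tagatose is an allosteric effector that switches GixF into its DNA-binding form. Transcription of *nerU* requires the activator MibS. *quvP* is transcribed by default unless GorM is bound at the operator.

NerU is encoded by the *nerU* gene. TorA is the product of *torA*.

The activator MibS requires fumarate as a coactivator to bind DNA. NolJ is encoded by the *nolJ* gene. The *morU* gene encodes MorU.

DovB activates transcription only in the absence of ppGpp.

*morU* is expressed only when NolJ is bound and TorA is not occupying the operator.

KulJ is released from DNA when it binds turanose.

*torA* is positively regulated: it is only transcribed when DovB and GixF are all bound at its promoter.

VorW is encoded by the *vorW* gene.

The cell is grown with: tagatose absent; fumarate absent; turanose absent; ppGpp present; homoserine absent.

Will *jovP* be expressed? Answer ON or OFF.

ON

Turanose is absent, so KulJ is active.
With repressor KulJ bound, *nolJ* is not transcribed.
So NolJ is not produced.
ppGpp is present, so DovB is inactive.
Tagatose is absent, so GixF is inactive.
Required activator DovB is absent, so *torA* is not transcribed.
So TorA is not produced.
Required activator NolJ is absent, so *morU* is not transcribed.
So MorU is not produced.
With no repressor bound, *vorW* is transcribed.
So VorW is produced and active.
Fumarate is absent, so MibS is inactive.
Required activator MibS is absent, so *nerU* is not transcribed.
So NerU is not produced.
No repressor is bound and VorW is active, so *jovP* is transcribed.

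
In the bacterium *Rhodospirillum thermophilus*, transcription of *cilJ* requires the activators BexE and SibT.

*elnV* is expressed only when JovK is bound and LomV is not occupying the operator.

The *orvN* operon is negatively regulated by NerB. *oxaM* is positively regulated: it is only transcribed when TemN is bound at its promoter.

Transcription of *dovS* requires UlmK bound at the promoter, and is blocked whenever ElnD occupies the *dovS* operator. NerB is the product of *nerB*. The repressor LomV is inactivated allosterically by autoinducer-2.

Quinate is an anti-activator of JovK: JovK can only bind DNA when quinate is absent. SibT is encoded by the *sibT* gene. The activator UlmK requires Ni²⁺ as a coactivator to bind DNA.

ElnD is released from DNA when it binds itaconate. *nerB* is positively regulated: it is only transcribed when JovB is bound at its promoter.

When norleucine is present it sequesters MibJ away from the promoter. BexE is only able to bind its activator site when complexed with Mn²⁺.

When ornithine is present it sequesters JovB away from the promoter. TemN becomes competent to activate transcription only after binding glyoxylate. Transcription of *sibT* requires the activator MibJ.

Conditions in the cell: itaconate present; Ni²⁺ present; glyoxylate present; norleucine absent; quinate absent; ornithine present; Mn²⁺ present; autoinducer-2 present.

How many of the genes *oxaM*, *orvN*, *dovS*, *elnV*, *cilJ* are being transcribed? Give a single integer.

5

Glyoxylate is present, so TemN is active.
No repressor is bound and TemN is active, so *oxaM* is transcribed.
→ *oxaM* is ON.
Ornithine is present, so JovB is inactive.
Required activator JovB is absent, so *nerB* is not transcribed.
So NerB is not produced.
With no repressor bound, *orvN* is transcribed.
→ *orvN* is ON.
Itaconate is present, so ElnD is inactive.
Ni²⁺ is present, so UlmK is active.
No repressor is bound and UlmK is active, so *dovS* is transcribed.
→ *dovS* is ON.
Quinate is absent, so JovK is active.
Autoinducer-2 is present, so LomV is inactive.
No repressor is bound and JovK is active, so *elnV* is transcribed.
→ *elnV* is ON.
Mn²⁺ is present, so BexE is active.
Norleucine is absent, so MibJ is active.
No repressor is bound and MibJ is active, so *sibT* is transcribed.
So SibT is produced and active.
No repressor is bound and BexE and SibT are active, so *cilJ* is transcribed.
→ *cilJ* is ON.
5 of the 5 genes are transcribed.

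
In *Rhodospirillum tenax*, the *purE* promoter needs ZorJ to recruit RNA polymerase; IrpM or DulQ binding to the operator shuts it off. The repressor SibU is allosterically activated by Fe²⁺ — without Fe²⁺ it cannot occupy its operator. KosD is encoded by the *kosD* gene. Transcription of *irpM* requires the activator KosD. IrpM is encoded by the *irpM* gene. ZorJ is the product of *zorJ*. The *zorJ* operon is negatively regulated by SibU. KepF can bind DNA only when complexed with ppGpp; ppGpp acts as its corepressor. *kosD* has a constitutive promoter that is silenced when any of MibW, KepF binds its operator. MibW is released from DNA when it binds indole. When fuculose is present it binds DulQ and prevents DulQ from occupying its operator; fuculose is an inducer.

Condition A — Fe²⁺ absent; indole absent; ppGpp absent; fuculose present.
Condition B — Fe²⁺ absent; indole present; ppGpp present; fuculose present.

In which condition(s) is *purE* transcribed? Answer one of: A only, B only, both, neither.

both

Condition A:
Fe²⁺ is absent, so SibU is inactive.
With no repressor bound, *zorJ* is transcribed.
So ZorJ is produced and active.
Indole is absent, so MibW is active.
ppGpp is absent, so KepF is inactive.
With repressor MibW bound, *kosD* is not transcribed.
So KosD is not produced.
Required activator KosD is absent, so *irpM* is not transcribed.
So IrpM is not produced.
Fuculose is present, so DulQ is inactive.
No repressor is bound and ZorJ is active, so *purE* is transcribed.
→ *purE* is ON in A.
Condition B:
Fe²⁺ is absent, so SibU is inactive.
With no repressor bound, *zorJ* is transcribed.
So ZorJ is produced and active.
Indole is present, so MibW is inactive.
ppGpp is present, so KepF is active.
With repressor KepF bound, *kosD* is not transcribed.
So KosD is not produced.
Required activator KosD is absent, so *irpM* is not transcribed.
So IrpM is not produced.
Fuculose is present, so DulQ is inactive.
No repressor is bound and ZorJ is active, so *purE* is transcribed.
→ *purE* is ON in B.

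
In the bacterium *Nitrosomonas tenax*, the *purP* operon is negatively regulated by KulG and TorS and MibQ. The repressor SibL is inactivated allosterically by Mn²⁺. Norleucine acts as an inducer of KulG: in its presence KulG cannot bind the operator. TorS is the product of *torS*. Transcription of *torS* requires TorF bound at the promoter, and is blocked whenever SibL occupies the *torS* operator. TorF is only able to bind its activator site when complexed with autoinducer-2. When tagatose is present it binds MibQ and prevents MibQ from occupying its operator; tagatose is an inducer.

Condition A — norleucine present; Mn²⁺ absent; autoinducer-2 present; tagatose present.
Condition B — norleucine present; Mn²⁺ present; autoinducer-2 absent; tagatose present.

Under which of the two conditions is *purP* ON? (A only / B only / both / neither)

both

Condition A:
Norleucine is present, so KulG is inactive.
Mn²⁺ is absent, so SibL is active.
Autoinducer-2 is present, so TorF is active.
With repressor SibL bound, *torS* is not transcribed.
So TorS is not produced.
Tagatose is present, so MibQ is inactive.
With no repressor bound, *purP* is transcribed.
→ *purP* is ON in A.
Condition B:
Norleucine is present, so KulG is inactive.
Mn²⁺ is present, so SibL is inactive.
Autoinducer-2 is absent, so TorF is inactive.
Required activator TorF is absent, so *torS* is not transcribed.
So TorS is not produced.
Tagatose is present, so MibQ is inactive.
With no repressor bound, *purP* is transcribed.
→ *purP* is ON in B.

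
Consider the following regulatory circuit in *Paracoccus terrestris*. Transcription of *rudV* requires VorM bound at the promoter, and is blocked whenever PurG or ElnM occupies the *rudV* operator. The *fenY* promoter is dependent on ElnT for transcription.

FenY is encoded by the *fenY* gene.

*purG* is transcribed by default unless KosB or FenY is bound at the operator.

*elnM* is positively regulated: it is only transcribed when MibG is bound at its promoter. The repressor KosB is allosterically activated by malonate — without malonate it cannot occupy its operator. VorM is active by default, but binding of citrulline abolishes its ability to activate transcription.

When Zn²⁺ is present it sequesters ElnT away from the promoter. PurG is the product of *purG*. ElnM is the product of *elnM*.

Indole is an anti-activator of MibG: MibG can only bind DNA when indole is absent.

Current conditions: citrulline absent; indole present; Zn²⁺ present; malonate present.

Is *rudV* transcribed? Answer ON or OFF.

Malonate is present, so KosB is active.
Zn²⁺ is present, so ElnT is inactive.
Required activator ElnT is absent, so *fenY* is not transcribed.
So FenY is not produced.
With repressor KosB bound, *purG* is not transcribed.
So PurG is not produced.
Indole is present, so MibG is inactive.
Required activator MibG is absent, so *elnM* is not transcribed.
So ElnM is not produced.
Citrulline is absent, so VorM is active.
No repressor is bound and VorM is active, so *rudV* is transcribed.

ON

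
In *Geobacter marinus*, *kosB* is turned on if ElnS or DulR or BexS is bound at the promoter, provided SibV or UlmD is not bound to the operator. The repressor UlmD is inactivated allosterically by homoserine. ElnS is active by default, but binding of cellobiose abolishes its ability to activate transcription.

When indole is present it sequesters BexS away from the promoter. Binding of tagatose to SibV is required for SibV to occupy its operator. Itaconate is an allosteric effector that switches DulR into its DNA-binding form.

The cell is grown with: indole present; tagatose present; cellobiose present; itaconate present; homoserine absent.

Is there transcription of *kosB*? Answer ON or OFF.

Tagatose is present, so SibV is active.
Cellobiose is present, so ElnS is inactive.
Itaconate is present, so DulR is active.
Homoserine is absent, so UlmD is active.
Indole is present, so BexS is inactive.
With repressor SibV bound, *kosB* is not transcribed.

OFF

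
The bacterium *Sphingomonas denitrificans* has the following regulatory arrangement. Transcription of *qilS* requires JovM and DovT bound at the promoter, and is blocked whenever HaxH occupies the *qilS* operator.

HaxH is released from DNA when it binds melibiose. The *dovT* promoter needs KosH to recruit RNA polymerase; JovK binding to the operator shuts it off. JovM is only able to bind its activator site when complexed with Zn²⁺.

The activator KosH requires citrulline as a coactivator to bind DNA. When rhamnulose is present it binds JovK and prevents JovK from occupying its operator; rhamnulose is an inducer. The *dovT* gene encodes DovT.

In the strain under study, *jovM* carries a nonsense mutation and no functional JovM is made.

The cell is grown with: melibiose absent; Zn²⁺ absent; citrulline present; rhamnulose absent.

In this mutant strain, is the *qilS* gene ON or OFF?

OFF

JovM is non-functional in this strain, so it has no effect.
Melibiose is absent, so HaxH is active.
Rhamnulose is absent, so JovK is active.
Citrulline is present, so KosH is active.
With repressor JovK bound, *dovT* is not transcribed.
So DovT is not produced.
With repressor HaxH bound, *qilS* is not transcribed.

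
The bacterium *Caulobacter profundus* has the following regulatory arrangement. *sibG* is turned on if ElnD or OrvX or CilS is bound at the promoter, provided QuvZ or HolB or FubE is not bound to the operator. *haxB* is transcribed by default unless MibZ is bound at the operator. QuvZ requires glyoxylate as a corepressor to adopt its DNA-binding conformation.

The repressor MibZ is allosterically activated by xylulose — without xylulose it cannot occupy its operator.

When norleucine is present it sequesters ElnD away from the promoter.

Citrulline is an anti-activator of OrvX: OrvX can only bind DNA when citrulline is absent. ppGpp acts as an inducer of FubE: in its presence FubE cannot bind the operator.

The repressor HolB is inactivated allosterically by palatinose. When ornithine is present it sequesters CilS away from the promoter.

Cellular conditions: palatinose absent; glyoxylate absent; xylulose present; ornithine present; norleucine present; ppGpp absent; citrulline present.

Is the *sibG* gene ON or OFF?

Glyoxylate is absent, so QuvZ is inactive.
Palatinose is absent, so HolB is active.
Norleucine is present, so ElnD is inactive.
ppGpp is absent, so FubE is active.
Citrulline is present, so OrvX is inactive.
Ornithine is present, so CilS is inactive.
With repressor HolB bound, *sibG* is not transcribed.

OFF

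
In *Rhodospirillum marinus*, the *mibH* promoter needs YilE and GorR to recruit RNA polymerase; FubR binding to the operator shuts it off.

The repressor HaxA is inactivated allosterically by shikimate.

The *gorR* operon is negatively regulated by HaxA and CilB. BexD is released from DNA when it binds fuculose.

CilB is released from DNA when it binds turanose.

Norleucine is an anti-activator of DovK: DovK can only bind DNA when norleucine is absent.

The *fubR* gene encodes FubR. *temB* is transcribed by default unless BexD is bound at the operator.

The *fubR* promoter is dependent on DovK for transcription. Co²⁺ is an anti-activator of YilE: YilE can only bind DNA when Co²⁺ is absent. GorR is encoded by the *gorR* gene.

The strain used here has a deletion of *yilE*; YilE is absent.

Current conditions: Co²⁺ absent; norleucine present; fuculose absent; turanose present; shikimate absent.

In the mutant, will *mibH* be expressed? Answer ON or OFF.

OFF

Norleucine is present, so DovK is inactive.
Required activator DovK is absent, so *fubR* is not transcribed.
So FubR is not produced.
YilE is non-functional in this strain, so it has no effect.
Shikimate is absent, so HaxA is active.
Turanose is present, so CilB is inactive.
With repressor HaxA bound, *gorR* is not transcribed.
So GorR is not produced.
Required activator YilE is absent, so *mibH* is not transcribed.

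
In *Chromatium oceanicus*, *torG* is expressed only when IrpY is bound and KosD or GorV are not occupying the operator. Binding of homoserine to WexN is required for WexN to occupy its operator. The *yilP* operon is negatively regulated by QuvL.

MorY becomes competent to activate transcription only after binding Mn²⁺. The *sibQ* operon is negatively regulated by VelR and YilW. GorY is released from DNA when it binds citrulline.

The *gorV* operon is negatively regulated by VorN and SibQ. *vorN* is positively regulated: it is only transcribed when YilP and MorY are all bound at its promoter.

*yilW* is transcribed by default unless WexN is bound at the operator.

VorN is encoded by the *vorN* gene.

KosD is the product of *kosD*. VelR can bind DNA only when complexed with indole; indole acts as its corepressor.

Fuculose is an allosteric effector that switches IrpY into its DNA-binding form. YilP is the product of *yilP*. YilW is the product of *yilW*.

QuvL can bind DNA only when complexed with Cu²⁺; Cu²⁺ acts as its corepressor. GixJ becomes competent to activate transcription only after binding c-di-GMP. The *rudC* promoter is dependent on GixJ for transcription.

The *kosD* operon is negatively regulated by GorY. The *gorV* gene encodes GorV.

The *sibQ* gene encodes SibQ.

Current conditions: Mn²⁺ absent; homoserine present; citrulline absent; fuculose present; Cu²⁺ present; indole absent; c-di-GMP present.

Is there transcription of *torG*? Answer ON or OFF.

Citrulline is absent, so GorY is active.
With repressor GorY bound, *kosD* is not transcribed.
So KosD is not produced.
Fuculose is present, so IrpY is active.
Cu²⁺ is present, so QuvL is active.
With repressor QuvL bound, *yilP* is not transcribed.
So YilP is not produced.
Mn²⁺ is absent, so MorY is inactive.
Required activator YilP is absent, so *vorN* is not transcribed.
So VorN is not produced.
Indole is absent, so VelR is inactive.
Homoserine is present, so WexN is active.
With repressor WexN bound, *yilW* is not transcribed.
So YilW is not produced.
With no repressor bound, *sibQ* is transcribed.
So SibQ is produced and active.
With repressor SibQ bound, *gorV* is not transcribed.
So GorV is not produced.
No repressor is bound and IrpY is active, so *torG* is transcribed.

ON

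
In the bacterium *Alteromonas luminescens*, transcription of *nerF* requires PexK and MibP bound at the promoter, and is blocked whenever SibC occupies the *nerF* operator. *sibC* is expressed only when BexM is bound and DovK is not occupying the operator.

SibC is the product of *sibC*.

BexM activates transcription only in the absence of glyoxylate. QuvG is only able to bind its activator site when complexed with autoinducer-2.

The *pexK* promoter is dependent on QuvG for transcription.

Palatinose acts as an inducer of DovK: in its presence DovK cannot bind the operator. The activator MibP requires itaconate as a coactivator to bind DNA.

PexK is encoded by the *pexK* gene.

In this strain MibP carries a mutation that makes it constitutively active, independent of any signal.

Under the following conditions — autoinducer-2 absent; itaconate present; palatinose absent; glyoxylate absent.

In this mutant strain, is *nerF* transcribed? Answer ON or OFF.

OFF

Autoinducer-2 is absent, so QuvG is inactive.
Required activator QuvG is absent, so *pexK* is not transcribed.
So PexK is not produced.
MibP is constitutively active in this strain.
Glyoxylate is absent, so BexM is active.
Palatinose is absent, so DovK is active.
With repressor DovK bound, *sibC* is not transcribed.
So SibC is not produced.
Required activator PexK is absent, so *nerF* is not transcribed.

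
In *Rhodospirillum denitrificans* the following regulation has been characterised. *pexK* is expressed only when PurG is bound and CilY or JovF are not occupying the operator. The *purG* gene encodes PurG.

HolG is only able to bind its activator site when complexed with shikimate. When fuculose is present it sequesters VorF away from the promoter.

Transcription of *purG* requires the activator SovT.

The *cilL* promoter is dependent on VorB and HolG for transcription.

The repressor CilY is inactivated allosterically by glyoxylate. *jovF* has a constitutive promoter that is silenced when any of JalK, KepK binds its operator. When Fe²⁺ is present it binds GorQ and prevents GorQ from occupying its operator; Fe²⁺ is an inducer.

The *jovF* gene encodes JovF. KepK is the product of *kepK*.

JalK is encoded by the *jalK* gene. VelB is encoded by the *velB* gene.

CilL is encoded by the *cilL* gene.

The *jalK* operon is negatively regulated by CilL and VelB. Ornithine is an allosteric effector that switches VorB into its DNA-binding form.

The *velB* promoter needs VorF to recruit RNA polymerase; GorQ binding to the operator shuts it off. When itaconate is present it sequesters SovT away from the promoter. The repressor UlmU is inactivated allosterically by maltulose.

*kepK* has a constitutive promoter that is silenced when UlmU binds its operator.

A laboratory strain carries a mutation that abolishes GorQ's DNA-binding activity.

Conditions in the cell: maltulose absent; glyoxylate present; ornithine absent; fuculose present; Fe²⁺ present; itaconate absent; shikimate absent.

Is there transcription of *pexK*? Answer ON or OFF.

ON

Glyoxylate is present, so CilY is inactive.
Ornithine is absent, so VorB is inactive.
Shikimate is absent, so HolG is inactive.
Required activator VorB is absent, so *cilL* is not transcribed.
So CilL is not produced.
Fuculose is present, so VorF is inactive.
GorQ is non-functional in this strain, so it has no effect.
Required activator VorF is absent, so *velB* is not transcribed.
So VelB is not produced.
With no repressor bound, *jalK* is transcribed.
So JalK is produced and active.
Maltulose is absent, so UlmU is active.
With repressor UlmU bound, *kepK* is not transcribed.
So KepK is not produced.
With repressor JalK bound, *jovF* is not transcribed.
So JovF is not produced.
Itaconate is absent, so SovT is active.
No repressor is bound and SovT is active, so *purG* is transcribed.
So PurG is produced and active.
No repressor is bound and PurG is active, so *pexK* is transcribed.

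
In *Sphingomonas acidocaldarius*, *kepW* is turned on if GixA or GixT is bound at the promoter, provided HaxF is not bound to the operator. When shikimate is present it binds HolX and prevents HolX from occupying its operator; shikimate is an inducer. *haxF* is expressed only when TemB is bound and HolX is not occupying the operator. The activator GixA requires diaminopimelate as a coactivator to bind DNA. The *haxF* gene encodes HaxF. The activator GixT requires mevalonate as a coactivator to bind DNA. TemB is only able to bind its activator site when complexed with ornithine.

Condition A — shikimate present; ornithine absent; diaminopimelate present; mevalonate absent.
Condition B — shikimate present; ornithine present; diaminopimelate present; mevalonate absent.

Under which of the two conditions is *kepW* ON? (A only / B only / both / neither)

Condition A:
Shikimate is present, so HolX is inactive.
Ornithine is absent, so TemB is inactive.
Required activator TemB is absent, so *haxF* is not transcribed.
So HaxF is not produced.
Diaminopimelate is present, so GixA is active.
Mevalonate is absent, so GixT is inactive.
Activator GixA is present, so *kepW* is transcribed.
→ *kepW* is ON in A.
Condition B:
Shikimate is present, so HolX is inactive.
Ornithine is present, so TemB is active.
No repressor is bound and TemB is active, so *haxF* is transcribed.
So HaxF is produced and active.
Diaminopimelate is present, so GixA is active.
Mevalonate is absent, so GixT is inactive.
With repressor HaxF bound, *kepW* is not transcribed.
→ *kepW* is OFF in B.

A only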